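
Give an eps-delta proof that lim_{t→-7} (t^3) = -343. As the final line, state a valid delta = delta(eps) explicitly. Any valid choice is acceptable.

Let eps > 0. We seek delta > 0 with 0 < |t + 7| < delta ⇒ |t^3 + 343| < eps.
Factor: t^3 + 343 = (t + 7)(t^2 - 7t + 49), so |t^3 + 343| = |t + 7|·|t^2 - 7t + 49|.
Restrict delta ≤ 1. Then |t + 7| < 1 gives |t| < 8, so by the triangle inequality |t^2 - 7t + 49| ≤ 8^2 + 7·8 + 49 = 169.
Hence |t^3 + 343| ≤ 169|t + 7|, which is < eps once |t + 7| < eps/169.
Take delta = min(1, eps/169). If 0 < |t + 7| < delta then both bounds hold and |t^3 + 343| ≤ 169|t + 7| < 169·(eps/169) = eps.

delta = min(1, eps/169)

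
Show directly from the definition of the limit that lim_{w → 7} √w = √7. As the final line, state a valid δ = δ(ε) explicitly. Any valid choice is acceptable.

Fix ε > 0. We want δ > 0 such that 0 < |w − 7| < δ implies |√w − √7| < ε.
Multiplying by the conjugate, |√w − √7| = |w − 7|/(√w + √7).
Restrict δ ≤ 7 so that |w − 7| < 7 forces w > 0, and then √w + √7 > √7.
Hence |√w − √7| < |w − 7|/√7, which is < ε once |w − 7| < √7·ε.
Take δ = min(7, √7·ε). If 0 < |w − 7| < δ then w > 0 and |√w − √7| < |w − 7|/√7 < ε.

δ = min(7, √7·ε)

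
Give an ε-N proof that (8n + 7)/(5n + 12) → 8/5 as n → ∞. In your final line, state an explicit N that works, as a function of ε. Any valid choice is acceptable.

Fix ε > 0. For n ≥ 1, |(8n + 7)/(5n + 12) − (8/5)| = |-61|/(5(5n + 12)) = 61/(5(5n + 12)).
Since 5n + 12 ≥ 5n for n ≥ 1, this is ≤ 61/(5·5n) = (61/25)/n.
So |(8n + 7)/(5n + 12) − (8/5)| < ε whenever n > (61/25)/ε.
Take N = (61/25)/ε. If n > N then |(8n + 7)/(5n + 12) − (8/5)| ≤ (61/25)/n < ε.

N = (61/25)/ε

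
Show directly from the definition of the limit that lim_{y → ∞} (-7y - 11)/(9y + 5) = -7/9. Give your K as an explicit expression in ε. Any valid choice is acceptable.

Suppose ε > 0. We seek K > 0 such that y > K implies |(-7y - 11)/(9y + 5) + 7/9| < ε.
(-7y - 11)/(9y + 5) + 7/9 = (9(-7y - 11) − (-7)(9y + 5)) / (9(9y + 5)) = -64/(9(9y + 5)).
For y > 0 we have 9y + 5 > 9y, so |(-7y - 11)/(9y + 5) + 7/9| = 64/(9(9y + 5)) < 64/(9·9y) = (64/81)/y.
Thus |(-7y - 11)/(9y + 5) + 7/9| < ε whenever y > (64/81)/ε.
Take K = (64/81)/ε. If y > K then |(-7y - 11)/(9y + 5) + 7/9| < (64/81)/y < ε.

K = (64/81)/ε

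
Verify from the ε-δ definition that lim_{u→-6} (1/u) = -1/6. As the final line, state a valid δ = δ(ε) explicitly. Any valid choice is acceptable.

δ = min(3, 18ε)

Let ε > 0. We seek δ > 0 such that 0 < |u + 6| < δ implies |1/u + 1/6| < ε.
|1/u + 1/6| = |-6 − u|/(6·|u|) = |u + 6|/(6|u|).
Require δ ≤ 3 so that |u| > 6 − 3 = 3, hence 6|u| > 18.
Then |1/u + 1/6| < |u + 6|/18, which is < ε when |u + 6| < 18ε.
Take δ = min(3, 18ε). Then 0 < |u + 6| < δ gives both |u + 6| < 3 and |u + 6| < 18ε, so |1/u + 1/6| < ε.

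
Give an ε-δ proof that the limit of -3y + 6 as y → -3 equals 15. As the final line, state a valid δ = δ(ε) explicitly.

Let ε > 0 be given. We need δ > 0 so that 0 < |y + 3| < δ implies |(-3y + 6) − 15| < ε.
Since (-3y + 6) − 15 = -3(y + 3), we have |(-3y + 6) − 15| = 3|y + 3|.
Thus it suffices that |y + 3| < ε/3.
Choosing δ = ε/3 gives |(-3y + 6) − 15| = 3|y + 3| < ε whenever |y + 3| < δ.

δ = ε/3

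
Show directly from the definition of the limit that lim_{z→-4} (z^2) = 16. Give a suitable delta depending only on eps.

delta = min(1, eps/9)

Let eps > 0. We seek delta > 0 with 0 < |z + 4| < delta ⇒ |z^2 − 16| < eps.
Factor: z^2 − 16 = (z + 4)(z - 4), so |z^2 − 16| = |z + 4|·|z - 4|.
Impose delta ≤ 1 so that |z| < 5; then |z - 4| ≤ 9.
Hence |z^2 − 16| ≤ 9|z + 4|, which is < eps once |z + 4| < eps/9.
Take delta = min(1, eps/9). If 0 < |z + 4| < delta then both bounds hold and |z^2 − 16| ≤ 9|z + 4| < 9·(eps/9) = eps.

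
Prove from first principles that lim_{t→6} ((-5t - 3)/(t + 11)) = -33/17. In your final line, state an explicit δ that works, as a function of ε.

Suppose ε > 0. We want δ > 0 with 0 < |t − 6| < δ ⇒ |(-5t - 3)/(t + 11) + 33/17| < ε.
Combining over a common denominator, (-5t - 3)/(t + 11) + 33/17 = [(-5t - 3)·17 − (-33)·(t + 11)] / [17·(t + 11)] = -52(t − 6) / (17(t + 11)).
So |(-5t - 3)/(t + 11) + 33/17| = 52|t − 6| / (17·|t + 11|).
Restrict δ ≤ 17/2. Then |t − 6| < 17/2 gives |t + 11| = |(t − 6) + 17| ≥ 17 − 17/2 = 17/2.
Hence |(-5t - 3)/(t + 11) + 33/17| < 52|t − 6|/(17·(17/2)) = (104/289)|t − 6|, which is < ε once |t − 6| < (289/104)ε.
Take δ = min(17/2, (289/104)ε). Then 0 < |t − 6| < δ forces both bounds, so |(-5t - 3)/(t + 11) + 33/17| < ε.

δ = min(17/2, (289/104)ε)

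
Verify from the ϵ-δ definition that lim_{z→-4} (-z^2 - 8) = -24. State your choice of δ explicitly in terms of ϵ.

δ = min(1, ϵ/9)

Fix ϵ > 0. We want δ > 0 such that 0 < |z + 4| < δ implies |(-z^2 - 8) + 24| < ϵ.
(-z^2 - 8) + 24 = -z^2 + 16 = (z + 4)(-z + 4).
So |(-z^2 - 8) + 24| = |z + 4|·|-z + 4|.
Assume first that |z + 4| < 1, so |z| < 5. Then |-z + 4| ≤ 5 + 4 = 9.
Hence |(-z^2 - 8) + 24| ≤ 9|z + 4| < ϵ provided |z + 4| < ϵ/9.
Choosing δ = min(1, ϵ/9) ensures both conditions, hence |(-z^2 - 8) + 24| < ϵ.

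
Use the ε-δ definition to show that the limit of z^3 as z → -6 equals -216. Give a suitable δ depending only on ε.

Let ε > 0. We seek δ > 0 with 0 < |z + 6| < δ ⇒ |z^3 + 216| < ε.
Factor: z^3 + 216 = (z + 6)(z^2 - 6z + 36), so |z^3 + 216| = |z + 6|·|z^2 - 6z + 36|.
Impose δ ≤ 2 so that |z| < 8; then |z^2 - 6z + 36| ≤ 148.
Hence |z^3 + 216| ≤ 148|z + 6|, which is < ε once |z + 6| < ε/148.
Take δ = min(2, ε/148). If 0 < |z + 6| < δ then both bounds hold and |z^3 + 216| ≤ 148|z + 6| < 148·(ε/148) = ε.

δ = min(2, ε/148)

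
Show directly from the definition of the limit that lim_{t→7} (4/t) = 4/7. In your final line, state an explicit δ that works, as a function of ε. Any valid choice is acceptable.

Let ε > 0. We seek δ > 0 such that 0 < |t − 7| < δ implies |4/t − (4/7)| < ε.
|4/t − (4/7)| = 4·|7 − t|/(7·|t|) = 4|t − 7|/(7|t|).
Require δ ≤ 7/2 so that |t| > 7 − 7/2 = 7/2, hence 7|t| > 49/2.
Then |4/t − (4/7)| < 4|t − 7|/(49/2), which is < ε when |t − 7| < (49/8)ε.
Take δ = min(7/2, (49/8)ε). Then 0 < |t − 7| < δ gives both |t − 7| < 7/2 and |t − 7| < (49/8)ε, so |4/t − (4/7)| < ε.

δ = min(7/2, (49/8)ε)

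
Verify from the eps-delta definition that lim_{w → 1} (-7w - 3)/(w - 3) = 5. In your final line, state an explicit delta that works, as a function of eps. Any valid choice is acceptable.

delta = min(1, (1/12)eps)

Fix eps > 0. We want delta > 0 with 0 < |w − 1| < delta ⇒ |(-7w - 3)/(w - 3) − 5| < eps.
Combining over a common denominator, (-7w - 3)/(w - 3) − 5 = [(-7w - 3)·(-2) − (-10)·(w - 3)] / [(-2)·(w - 3)] = 24(w − 1) / ((-2)(w - 3)).
So |(-7w - 3)/(w - 3) − 5| = 24|w − 1| / (2·|w − 3|).
Restrict delta ≤ 1. Then |w − 1| < 1 gives |w − 3| = |(w − 1) + (-2)| ≥ 2 − 1 = 1.
Hence |(-7w - 3)/(w - 3) − 5| < 24|w − 1|/(2·1) = 12|w − 1|, which is < eps once |w − 1| < (1/12)eps.
Take delta = min(1, (1/12)eps). Then 0 < |w − 1| < delta forces both bounds, so |(-7w - 3)/(w - 3) − 5| < eps.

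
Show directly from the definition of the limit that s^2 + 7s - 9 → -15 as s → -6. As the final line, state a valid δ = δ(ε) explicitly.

Let ε > 0. We want δ > 0 such that 0 < |s + 6| < δ implies |(s^2 + 7s - 9) + 15| < ε.
(s^2 + 7s - 9) + 15 = s^2 + 7s + 6 = (s + 6)(s + 1).
So |(s^2 + 7s - 9) + 15| = |s + 6|·|s + 1|.
Assume first that |s + 6| < 1, so |s| < 7. Then |s + 1| ≤ 7 + 1 = 8.
Hence |(s^2 + 7s - 9) + 15| ≤ 8|s + 6| < ε provided |s + 6| < ε/8.
Choosing δ = min(1, ε/8) ensures both conditions, hence |(s^2 + 7s - 9) + 15| < ε.

δ = min(1, ε/8)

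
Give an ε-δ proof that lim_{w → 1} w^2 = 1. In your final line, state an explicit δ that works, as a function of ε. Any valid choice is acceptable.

Fix ε > 0. We seek δ > 0 with 0 < |w − 1| < δ ⇒ |w^2 − 1| < ε.
Factor: w^2 − 1 = (w − 1)(w + 1), so |w^2 − 1| = |w − 1|·|w + 1|.
Restrict δ ≤ 2. Then |w − 1| < 2 gives |w| < 3, so by the triangle inequality |w + 1| ≤ 3 + 1 = 4.
Hence |w^2 − 1| ≤ 4|w − 1|, which is < ε once |w − 1| < ε/4.
Take δ = min(2, ε/4). If 0 < |w − 1| < δ then both bounds hold and |w^2 − 1| ≤ 4|w − 1| < 4·(ε/4) = ε.

δ = min(2, ε/4)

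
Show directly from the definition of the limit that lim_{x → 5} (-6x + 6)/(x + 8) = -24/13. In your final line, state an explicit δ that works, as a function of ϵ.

Let ϵ > 0. We want δ > 0 with 0 < |x − 5| < δ ⇒ |(-6x + 6)/(x + 8) + 24/13| < ϵ.
Combining over a common denominator, (-6x + 6)/(x + 8) + 24/13 = [(-6x + 6)·13 − (-24)·(x + 8)] / [13·(x + 8)] = -54(x − 5) / (13(x + 8)).
So |(-6x + 6)/(x + 8) + 24/13| = 54|x − 5| / (13·|x + 8|).
Require δ ≤ 13/2, so |x + 8| ≥ |13| − |x − 5| > 13 − 13/2 = 13/2.
Hence |(-6x + 6)/(x + 8) + 24/13| < 54|x − 5|/(13·(13/2)) = (108/169)|x − 5|, which is < ϵ once |x − 5| < (169/108)ϵ.
Take δ = min(13/2, (169/108)ϵ). Then 0 < |x − 5| < δ forces both bounds, so |(-6x + 6)/(x + 8) + 24/13| < ϵ.

δ = min(13/2, (169/108)ϵ)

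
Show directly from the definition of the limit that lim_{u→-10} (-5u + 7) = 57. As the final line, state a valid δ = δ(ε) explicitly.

Let ε > 0 be given. We need δ > 0 so that 0 < |u + 10| < δ implies |(-5u + 7) − 57| < ε.
|(-5u + 7) − 57| = |-5u - 50| = 5|u + 10|.
Thus it suffices that |u + 10| < ε/5.
Take δ = ε/5. If 0 < |u + 10| < δ then |(-5u + 7) − 57| = 5|u + 10| < 5·(ε/5) = ε.

δ = ε/5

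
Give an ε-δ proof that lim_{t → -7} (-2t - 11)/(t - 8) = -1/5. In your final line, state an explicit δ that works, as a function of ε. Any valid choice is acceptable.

Suppose ε > 0. We want δ > 0 with 0 < |t + 7| < δ ⇒ |(-2t - 11)/(t - 8) + 1/5| < ε.
Combining over a common denominator, (-2t - 11)/(t - 8) + 1/5 = [(-2t - 11)·(-15) − 3·(t - 8)] / [(-15)·(t - 8)] = 27(t + 7) / ((-15)(t - 8)).
So |(-2t - 11)/(t - 8) + 1/5| = 27|t + 7| / (15·|t − 8|).
Require δ ≤ 15/2, so |t − 8| ≥ |-15| − |t + 7| > 15 − 15/2 = 15/2.
Hence |(-2t - 11)/(t - 8) + 1/5| < 27|t + 7|/(15·(15/2)) = (6/25)|t + 7|, which is < ε once |t + 7| < (25/6)ε.
Take δ = min(15/2, (25/6)ε). Then 0 < |t + 7| < δ forces both bounds, so |(-2t - 11)/(t - 8) + 1/5| < ε.

δ = min(15/2, (25/6)ε)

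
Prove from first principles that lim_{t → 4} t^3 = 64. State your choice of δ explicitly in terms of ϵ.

Let ϵ > 0. We seek δ > 0 with 0 < |t − 4| < δ ⇒ |t^3 − 64| < ϵ.
Factor: t^3 − 64 = (t − 4)(t^2 + 4t + 16), so |t^3 − 64| = |t − 4|·|t^2 + 4t + 16|.
Impose δ ≤ 1 so that |t| < 5; then |t^2 + 4t + 16| ≤ 61.
Hence |t^3 − 64| ≤ 61|t − 4|, which is < ϵ once |t − 4| < ϵ/61.
Take δ = min(1, ϵ/61). If 0 < |t − 4| < δ then both bounds hold and |t^3 − 64| ≤ 61|t − 4| < 61·(ϵ/61) = ϵ.

δ = min(1, ϵ/61)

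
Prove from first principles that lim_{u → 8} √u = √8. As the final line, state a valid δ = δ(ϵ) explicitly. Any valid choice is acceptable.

Suppose ϵ > 0. We want δ > 0 such that 0 < |u − 8| < δ implies |√u − √8| < ϵ.
Rationalise: √u − √8 = (u − 8)/(√u + √8), so |√u − √8| = |u − 8|/(√u + √8).
Restrict δ ≤ 8 so that |u − 8| < 8 forces u > 0, and then √u + √8 > √8.
Hence |√u − √8| < |u − 8|/√8, which is < ϵ once |u − 8| < √8·ϵ.
Take δ = min(8, √8·ϵ). If 0 < |u − 8| < δ then u > 0 and |√u − √8| < |u − 8|/√8 < ϵ.

δ = min(8, √8·ϵ)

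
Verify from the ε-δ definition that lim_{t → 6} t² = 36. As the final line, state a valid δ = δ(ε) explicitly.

δ = min(1, ε/13)

Fix ε > 0. We seek δ > 0 with 0 < |t − 6| < δ ⇒ |t² − 36| < ε.
Factor: t² − 36 = (t − 6)(t + 6), so |t² − 36| = |t − 6|·|t + 6|.
Restrict δ ≤ 1. Then |t − 6| < 1 gives |t| < 7, so by the triangle inequality |t + 6| ≤ 7 + 6 = 13.
Hence |t² − 36| ≤ 13|t − 6|, which is < ε once |t − 6| < ε/13.
Take δ = min(1, ε/13). If 0 < |t − 6| < δ then both bounds hold and |t² − 36| ≤ 13|t − 6| < 13·(ε/13) = ε.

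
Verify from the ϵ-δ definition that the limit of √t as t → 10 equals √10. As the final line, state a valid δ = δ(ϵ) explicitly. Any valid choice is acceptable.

δ = min(10, √10·ϵ)

Suppose ϵ > 0. We want δ > 0 such that 0 < |t − 10| < δ implies |√t − √10| < ϵ.
Rationalise: √t − √10 = (t − 10)/(√t + √10), so |√t − √10| = |t − 10|/(√t + √10).
Restrict δ ≤ 10 so that |t − 10| < 10 forces t > 0, and then √t + √10 > √10.
Hence |√t − √10| < |t − 10|/√10, which is < ϵ once |t − 10| < √10·ϵ.
Take δ = min(10, √10·ϵ). If 0 < |t − 10| < δ then t > 0 and |√t − √10| < |t − 10|/√10 < ϵ.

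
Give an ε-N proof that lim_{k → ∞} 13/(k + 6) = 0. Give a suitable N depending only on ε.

N = 13/ε

Fix ε > 0. For k ≥ 1, |13/(k + 6) − 0| = 13/(k + 6) ≤ 13/k.
We need 13/k < ε, i.e. k > 13/ε.
Take N = 13/ε. If k > N then |13/(k + 6)| ≤ 13/k < ε.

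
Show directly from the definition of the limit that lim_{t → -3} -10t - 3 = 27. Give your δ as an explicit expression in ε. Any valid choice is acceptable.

Fix ε > 0. We need δ > 0 so that 0 < |t + 3| < δ implies |(-10t - 3) − 27| < ε.
|(-10t - 3) − 27| = |-10t - 30| = 10|t + 3|.
Thus it suffices that |t + 3| < ε/10.
Choosing δ = ε/10 gives |(-10t - 3) − 27| = 10|t + 3| < ε whenever |t + 3| < δ.

δ = ε/10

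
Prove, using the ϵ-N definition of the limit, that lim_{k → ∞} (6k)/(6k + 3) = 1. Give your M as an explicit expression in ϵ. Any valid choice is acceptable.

Suppose ϵ > 0. For k ≥ 1, |(6k)/(6k + 3) − 1| = |-18|/(6(6k + 3)) = 18/(6(6k + 3)).
Since 6k + 3 ≥ 6k for k ≥ 1, this is ≤ 18/(6·6k) = (1/2)/k.
So |(6k)/(6k + 3) − 1| < ϵ whenever k > (1/2)/ϵ.
Take M = (1/2)/ϵ. If k > M then |(6k)/(6k + 3) − 1| ≤ (1/2)/k < ϵ.

M = (1/2)/ϵ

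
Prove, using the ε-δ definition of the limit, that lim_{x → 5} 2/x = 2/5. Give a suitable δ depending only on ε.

Fix ε > 0. We seek δ > 0 such that 0 < |x − 5| < δ implies |2/x − (2/5)| < ε.
|2/x − (2/5)| = 2·|5 − x|/(5·|x|) = 2|x − 5|/(5|x|).
Restrict δ ≤ 5/2. Then |x − 5| < 5/2 gives |x| > 5/2, so 5|x| > 25/2.
Then |2/x − (2/5)| < 2|x − 5|/(25/2), which is < ε when |x − 5| < (25/4)ε.
Take δ = min(5/2, (25/4)ε). Then 0 < |x − 5| < δ gives both |x − 5| < 5/2 and |x − 5| < (25/4)ε, so |2/x − (2/5)| < ε.

δ = min(5/2, (25/4)ε)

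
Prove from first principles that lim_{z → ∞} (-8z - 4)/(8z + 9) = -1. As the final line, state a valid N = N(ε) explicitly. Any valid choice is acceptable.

N = (5/8)/ε

Let ε > 0 be given. We seek N > 0 such that z > N implies |(-8z - 4)/(8z + 9) + 1| < ε.
(-8z - 4)/(8z + 9) + 1 = (8(-8z - 4) − (-8)(8z + 9)) / (8(8z + 9)) = 40/(8(8z + 9)).
For z > 0 we have 8z + 9 > 8z, so |(-8z - 4)/(8z + 9) + 1| = 40/(8(8z + 9)) < 40/(8·8z) = (5/8)/z.
Thus |(-8z - 4)/(8z + 9) + 1| < ε whenever z > (5/8)/ε.
Take N = (5/8)/ε. If z > N then |(-8z - 4)/(8z + 9) + 1| < (5/8)/z < ε.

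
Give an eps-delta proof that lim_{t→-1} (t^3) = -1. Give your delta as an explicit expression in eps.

delta = min(1, eps/7)

Suppose eps > 0. We seek delta > 0 with 0 < |t + 1| < delta ⇒ |t^3 + 1| < eps.
Factor: t^3 + 1 = (t + 1)(t^2 - t + 1), so |t^3 + 1| = |t + 1|·|t^2 - t + 1|.
Impose delta ≤ 1 so that |t| < 2; then |t^2 - t + 1| ≤ 7.
Hence |t^3 + 1| ≤ 7|t + 1|, which is < eps once |t + 1| < eps/7.
Take delta = min(1, eps/7). If 0 < |t + 1| < delta then both bounds hold and |t^3 + 1| ≤ 7|t + 1| < 7·(eps/7) = eps.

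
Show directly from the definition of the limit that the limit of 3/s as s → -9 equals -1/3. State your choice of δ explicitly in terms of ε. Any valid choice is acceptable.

Let ε > 0. We seek δ > 0 such that 0 < |s + 9| < δ implies |3/s + 1/3| < ε.
|3/s + 1/3| = 3·|-9 − s|/(9·|s|) = 3|s + 9|/(9|s|).
Restrict δ ≤ 9/2. Then |s + 9| < 9/2 gives |s| > 9/2, so 9|s| > 81/2.
Then |3/s + 1/3| < 3|s + 9|/(81/2), which is < ε when |s + 9| < (27/2)ε.
Take δ = min(9/2, (27/2)ε). Then 0 < |s + 9| < δ gives both |s + 9| < 9/2 and |s + 9| < (27/2)ε, so |3/s + 1/3| < ε.

δ = min(9/2, (27/2)ε)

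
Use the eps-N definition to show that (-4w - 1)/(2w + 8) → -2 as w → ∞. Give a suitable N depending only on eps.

Fix eps > 0. We seek N > 0 such that w > N implies |(-4w - 1)/(2w + 8) + 2| < eps.
(-4w - 1)/(2w + 8) + 2 = (2(-4w - 1) − (-4)(2w + 8)) / (2(2w + 8)) = 30/(2(2w + 8)).
For w > 0 we have 2w + 8 > 2w, so |(-4w - 1)/(2w + 8) + 2| = 30/(2(2w + 8)) < 30/(2·2w) = (15/2)/w.
Thus |(-4w - 1)/(2w + 8) + 2| < eps whenever w > (15/2)/eps.
Take N = (15/2)/eps. If w > N then |(-4w - 1)/(2w + 8) + 2| < (15/2)/w < eps.

N = (15/2)/eps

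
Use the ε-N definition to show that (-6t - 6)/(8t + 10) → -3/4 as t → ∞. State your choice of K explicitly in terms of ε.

Suppose ε > 0. We seek K > 0 such that t > K implies |(-6t - 6)/(8t + 10) + 3/4| < ε.
(-6t - 6)/(8t + 10) + 3/4 = (8(-6t - 6) − (-6)(8t + 10)) / (8(8t + 10)) = 12/(8(8t + 10)).
For t > 0 we have 8t + 10 > 8t, so |(-6t - 6)/(8t + 10) + 3/4| = 12/(8(8t + 10)) < 12/(8·8t) = (3/16)/t.
Thus |(-6t - 6)/(8t + 10) + 3/4| < ε whenever t > (3/16)/ε.
Take K = (3/16)/ε. If t > K then |(-6t - 6)/(8t + 10) + 3/4| < (3/16)/t < ε.

K = (3/16)/ε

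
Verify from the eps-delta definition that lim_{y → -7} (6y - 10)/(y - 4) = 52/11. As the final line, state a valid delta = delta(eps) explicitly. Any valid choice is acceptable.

Fix eps > 0. We want delta > 0 with 0 < |y + 7| < delta ⇒ |(6y - 10)/(y - 4) − (52/11)| < eps.
Combining over a common denominator, (6y - 10)/(y - 4) − (52/11) = [(6y - 10)·(-11) − (-52)·(y - 4)] / [(-11)·(y - 4)] = -14(y + 7) / ((-11)(y - 4)).
So |(6y - 10)/(y - 4) − (52/11)| = 14|y + 7| / (11·|y − 4|).
Restrict delta ≤ 11/2. Then |y + 7| < 11/2 gives |y − 4| = |(y + 7) + (-11)| ≥ 11 − 11/2 = 11/2.
Hence |(6y - 10)/(y - 4) − (52/11)| < 14|y + 7|/(11·(11/2)) = (28/121)|y + 7|, which is < eps once |y + 7| < (121/28)eps.
Take delta = min(11/2, (121/28)eps). Then 0 < |y + 7| < delta forces both bounds, so |(6y - 10)/(y - 4) − (52/11)| < eps.

delta = min(11/2, (121/28)eps)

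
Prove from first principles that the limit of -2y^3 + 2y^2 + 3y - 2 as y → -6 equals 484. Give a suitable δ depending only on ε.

δ = min(1, ε/277)

Let ε > 0 be given. We want δ > 0 such that 0 < |y + 6| < δ implies |(-2y^3 + 2y^2 + 3y - 2) − 484| < ε.
(-2y^3 + 2y^2 + 3y - 2) − 484 = -2y^3 + 2y^2 + 3y - 486 = (y + 6)(-2y^2 + 14y - 81).
So |(-2y^3 + 2y^2 + 3y - 2) − 484| = |y + 6|·|-2y^2 + 14y - 81|.
Assume first that |y + 6| < 1, so |y| < 7. Then |-2y^2 + 14y - 81| ≤ 2·7^2 + 14·7 + 81 = 277.
Hence |(-2y^3 + 2y^2 + 3y - 2) − 484| ≤ 277|y + 6| < ε provided |y + 6| < ε/277.
Choosing δ = min(1, ε/277) ensures both conditions, hence |(-2y^3 + 2y^2 + 3y - 2) − 484| < ε.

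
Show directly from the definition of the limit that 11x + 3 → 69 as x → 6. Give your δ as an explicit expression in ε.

Fix ε > 0. We need δ > 0 so that 0 < |x − 6| < δ implies |(11x + 3) − 69| < ε.
|(11x + 3) − 69| = |11x - 66| = 11|x − 6|.
So 11|x − 6| < ε exactly when |x − 6| < ε/11.
Choosing δ = ε/11 gives |(11x + 3) − 69| = 11|x − 6| < ε whenever |x − 6| < δ.

δ = ε/11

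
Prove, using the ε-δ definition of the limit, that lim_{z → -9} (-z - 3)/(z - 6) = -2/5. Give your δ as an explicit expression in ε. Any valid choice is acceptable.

δ = min(15/2, (25/2)ε)

Let ε > 0. We want δ > 0 with 0 < |z + 9| < δ ⇒ |(-z - 3)/(z - 6) + 2/5| < ε.
Combining over a common denominator, (-z - 3)/(z - 6) + 2/5 = [(-z - 3)·(-15) − 6·(z - 6)] / [(-15)·(z - 6)] = 9(z + 9) / ((-15)(z - 6)).
So |(-z - 3)/(z - 6) + 2/5| = 9|z + 9| / (15·|z − 6|).
Restrict δ ≤ 15/2. Then |z + 9| < 15/2 gives |z − 6| = |(z + 9) + (-15)| ≥ 15 − 15/2 = 15/2.
Hence |(-z - 3)/(z - 6) + 2/5| < 9|z + 9|/(15·(15/2)) = (2/25)|z + 9|, which is < ε once |z + 9| < (25/2)ε.
Take δ = min(15/2, (25/2)ε). Then 0 < |z + 9| < δ forces both bounds, so |(-z - 3)/(z - 6) + 2/5| < ε.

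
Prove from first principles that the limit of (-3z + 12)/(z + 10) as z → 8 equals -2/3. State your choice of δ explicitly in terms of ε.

δ = min(9, (27/7)ε)

Fix ε > 0. We want δ > 0 with 0 < |z − 8| < δ ⇒ |(-3z + 12)/(z + 10) + 2/3| < ε.
Combining over a common denominator, (-3z + 12)/(z + 10) + 2/3 = [(-3z + 12)·18 − (-12)·(z + 10)] / [18·(z + 10)] = -42(z − 8) / (18(z + 10)).
So |(-3z + 12)/(z + 10) + 2/3| = 42|z − 8| / (18·|z + 10|).
Restrict δ ≤ 9. Then |z − 8| < 9 gives |z + 10| = |(z − 8) + 18| ≥ 18 − 9 = 9.
Hence |(-3z + 12)/(z + 10) + 2/3| < 42|z − 8|/(18·9) = (7/27)|z − 8|, which is < ε once |z − 8| < (27/7)ε.
Take δ = min(9, (27/7)ε). Then 0 < |z − 8| < δ forces both bounds, so |(-3z + 12)/(z + 10) + 2/3| < ε.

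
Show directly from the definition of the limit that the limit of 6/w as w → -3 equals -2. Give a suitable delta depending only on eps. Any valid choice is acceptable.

Let eps > 0 be given. We seek delta > 0 such that 0 < |w + 3| < delta implies |6/w + 2| < eps.
|6/w + 2| = 6·|-3 − w|/(3·|w|) = 6|w + 3|/(3|w|).
Restrict delta ≤ 3/2. Then |w + 3| < 3/2 gives |w| > 3/2, so 3|w| > 9/2.
Then |6/w + 2| < 6|w + 3|/(9/2), which is < eps when |w + 3| < (3/4)eps.
Take delta = min(3/2, (3/4)eps). Then 0 < |w + 3| < delta gives both |w + 3| < 3/2 and |w + 3| < (3/4)eps, so |6/w + 2| < eps.

delta = min(3/2, (3/4)eps)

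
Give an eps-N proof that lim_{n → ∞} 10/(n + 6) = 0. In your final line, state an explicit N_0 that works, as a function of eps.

Let eps > 0 be given. For n ≥ 1, |10/(n + 6) − 0| = 10/(n + 6) ≤ 10/n.
We need 10/n < eps, i.e. n > 10/eps.
Take N_0 = 10/eps. If n > N_0 then |10/(n + 6)| ≤ 10/n < eps.

N_0 = 10/eps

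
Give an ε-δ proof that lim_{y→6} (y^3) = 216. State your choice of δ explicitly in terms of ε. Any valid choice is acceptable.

δ = min(1, ε/127)

Let ε > 0. We seek δ > 0 with 0 < |y − 6| < δ ⇒ |y^3 − 216| < ε.
Factor: y^3 − 216 = (y − 6)(y^2 + 6y + 36), so |y^3 − 216| = |y − 6|·|y^2 + 6y + 36|.
Impose δ ≤ 1 so that |y| < 7; then |y^2 + 6y + 36| ≤ 127.
Hence |y^3 − 216| ≤ 127|y − 6|, which is < ε once |y − 6| < ε/127.
Take δ = min(1, ε/127). If 0 < |y − 6| < δ then both bounds hold and |y^3 − 216| ≤ 127|y − 6| < 127·(ε/127) = ε.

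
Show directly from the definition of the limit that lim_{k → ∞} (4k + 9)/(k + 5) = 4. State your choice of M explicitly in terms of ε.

M = 11/ε

Let ε > 0. For k ≥ 1, |(4k + 9)/(k + 5) − 4| = |-11|/((k + 5)) = 11/((k + 5)).
Since k + 5 ≥ k for k ≥ 1, this is ≤ 11/(k) = 11/k.
So |(4k + 9)/(k + 5) − 4| < ε whenever k > 11/ε.
Take M = 11/ε. If k > M then |(4k + 9)/(k + 5) − 4| ≤ 11/k < ε.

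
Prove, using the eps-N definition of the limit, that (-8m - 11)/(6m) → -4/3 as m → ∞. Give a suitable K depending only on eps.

Suppose eps > 0. For m ≥ 1, |(-8m - 11)/(6m) + 4/3| = |-66|/(6(6m)) = 66/(6(6m)).
Since 6m ≥ 6m for m ≥ 1, this is ≤ 66/(6·6m) = (11/6)/m.
So |(-8m - 11)/(6m) + 4/3| < eps whenever m > (11/6)/eps.
Take K = (11/6)/eps. If m > K then |(-8m - 11)/(6m) + 4/3| ≤ (11/6)/m < eps.

K = (11/6)/eps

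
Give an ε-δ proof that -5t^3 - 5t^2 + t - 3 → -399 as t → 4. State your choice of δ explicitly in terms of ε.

Let ε > 0. We want δ > 0 such that 0 < |t − 4| < δ implies |(-5t^3 - 5t^2 + t - 3) + 399| < ε.
(-5t^3 - 5t^2 + t - 3) + 399 = -5t^3 - 5t^2 + t + 396 = (t − 4)(-5t^2 - 25t - 99).
So |(-5t^3 - 5t^2 + t - 3) + 399| = |t − 4|·|-5t^2 - 25t - 99|.
Assume first that |t − 4| < 2, so |t| < 6. Then |-5t^2 - 25t - 99| ≤ 5·6^2 + 25·6 + 99 = 429.
Hence |(-5t^3 - 5t^2 + t - 3) + 399| ≤ 429|t − 4| < ε provided |t − 4| < ε/429.
Take δ = min(2, ε/429). Then 0 < |t − 4| < δ gives both |t − 4| < 2 and |t − 4| < ε/429, so |(-5t^3 - 5t^2 + t - 3) + 399| < ε.

δ = min(2, ε/429)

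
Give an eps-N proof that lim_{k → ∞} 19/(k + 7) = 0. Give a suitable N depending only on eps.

N = 19/eps

Let eps > 0. For k ≥ 1, |19/(k + 7) − 0| = 19/(k + 7) ≤ 19/k.
We need 19/k < eps, i.e. k > 19/eps.
Take N = 19/eps. If k > N then |19/(k + 7)| ≤ 19/k < eps.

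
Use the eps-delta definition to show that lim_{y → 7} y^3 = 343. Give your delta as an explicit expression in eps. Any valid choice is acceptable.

Let eps > 0. We seek delta > 0 with 0 < |y − 7| < delta ⇒ |y^3 − 343| < eps.
Factor: y^3 − 343 = (y − 7)(y^2 + 7y + 49), so |y^3 − 343| = |y − 7|·|y^2 + 7y + 49|.
Impose delta ≤ 1 so that |y| < 8; then |y^2 + 7y + 49| ≤ 169.
Hence |y^3 − 343| ≤ 169|y − 7|, which is < eps once |y − 7| < eps/169.
Take delta = min(1, eps/169). If 0 < |y − 7| < delta then both bounds hold and |y^3 − 343| ≤ 169|y − 7| < 169·(eps/169) = eps.

delta = min(1, eps/169)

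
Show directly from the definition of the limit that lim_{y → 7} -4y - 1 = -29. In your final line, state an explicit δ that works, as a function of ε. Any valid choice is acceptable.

Let ε > 0. We need δ > 0 so that 0 < |y − 7| < δ implies |(-4y - 1) + 29| < ε.
|(-4y - 1) + 29| = |-4y + 28| = 4|y − 7|.
So 4|y − 7| < ε exactly when |y − 7| < ε/4.
Choosing δ = ε/4 gives |(-4y - 1) + 29| = 4|y − 7| < ε whenever |y − 7| < δ.

δ = ε/4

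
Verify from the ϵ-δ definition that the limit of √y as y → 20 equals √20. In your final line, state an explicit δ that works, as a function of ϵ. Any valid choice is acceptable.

Let ϵ > 0 be given. We want δ > 0 such that 0 < |y − 20| < δ implies |√y − √20| < ϵ.
Multiplying by the conjugate, |√y − √20| = |y − 20|/(√y + √20).
Restrict δ ≤ 20 so that |y − 20| < 20 forces y > 0, and then √y + √20 > √20.
Hence |√y − √20| < |y − 20|/√20, which is < ϵ once |y − 20| < √20·ϵ.
Take δ = min(20, √20·ϵ). If 0 < |y − 20| < δ then y > 0 and |√y − √20| < |y − 20|/√20 < ϵ.

δ = min(20, √20·ϵ)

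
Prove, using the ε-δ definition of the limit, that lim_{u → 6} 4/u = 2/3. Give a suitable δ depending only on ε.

Let ε > 0 be given. We seek δ > 0 such that 0 < |u − 6| < δ implies |4/u − (2/3)| < ε.
|4/u − (2/3)| = 4·|6 − u|/(6·|u|) = 4|u − 6|/(6|u|).
Require δ ≤ 3 so that |u| > 6 − 3 = 3, hence 6|u| > 18.
Then |4/u − (2/3)| < 4|u − 6|/18, which is < ε when |u − 6| < (9/2)ε.
Take δ = min(3, (9/2)ε). Then 0 < |u − 6| < δ gives both |u − 6| < 3 and |u − 6| < (9/2)ε, so |4/u − (2/3)| < ε.

δ = min(3, (9/2)ε)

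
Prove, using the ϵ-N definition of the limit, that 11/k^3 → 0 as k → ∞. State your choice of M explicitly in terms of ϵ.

M = (11/ϵ)^{1/3}

Let ϵ > 0 be given. For k ≥ 1, |11/k^3 − 0| = 11/k^3.
11/k^3 < ϵ ⇔ k^3 > 11/ϵ ⇔ k > (11/ϵ)^{1/3}.
Take M = (11/ϵ)^{1/3}. Then k > M implies 11/k^3 < ϵ.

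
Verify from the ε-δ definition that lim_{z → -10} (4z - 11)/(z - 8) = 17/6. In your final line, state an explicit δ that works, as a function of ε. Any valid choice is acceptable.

Let ε > 0. We want δ > 0 with 0 < |z + 10| < δ ⇒ |(4z - 11)/(z - 8) − (17/6)| < ε.
Combining over a common denominator, (4z - 11)/(z - 8) − (17/6) = [(4z - 11)·(-18) − (-51)·(z - 8)] / [(-18)·(z - 8)] = -21(z + 10) / ((-18)(z - 8)).
So |(4z - 11)/(z - 8) − (17/6)| = 21|z + 10| / (18·|z − 8|).
Restrict δ ≤ 9. Then |z + 10| < 9 gives |z − 8| = |(z + 10) + (-18)| ≥ 18 − 9 = 9.
Hence |(4z - 11)/(z - 8) − (17/6)| < 21|z + 10|/(18·9) = (7/54)|z + 10|, which is < ε once |z + 10| < (54/7)ε.
Take δ = min(9, (54/7)ε). Then 0 < |z + 10| < δ forces both bounds, so |(4z - 11)/(z - 8) − (17/6)| < ε.

δ = min(9, (54/7)ε)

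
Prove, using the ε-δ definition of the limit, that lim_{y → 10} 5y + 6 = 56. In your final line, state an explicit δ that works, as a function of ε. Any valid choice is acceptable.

δ = ε/5

Suppose ε > 0. We need δ > 0 so that 0 < |y − 10| < δ implies |(5y + 6) − 56| < ε.
|(5y + 6) − 56| = |5y - 50| = 5|y − 10|.
Thus it suffices that |y − 10| < ε/5.
Take δ = ε/5. If 0 < |y − 10| < δ then |(5y + 6) − 56| = 5|y − 10| < 5·(ε/5) = ε.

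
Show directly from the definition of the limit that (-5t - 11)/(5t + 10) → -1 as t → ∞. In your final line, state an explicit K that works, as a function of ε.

Suppose ε > 0. We seek K > 0 such that t > K implies |(-5t - 11)/(5t + 10) + 1| < ε.
(-5t - 11)/(5t + 10) + 1 = (5(-5t - 11) − (-5)(5t + 10)) / (5(5t + 10)) = -5/(5(5t + 10)).
For t > 0 we have 5t + 10 > 5t, so |(-5t - 11)/(5t + 10) + 1| = 5/(5(5t + 10)) < 5/(5·5t) = (1/5)/t.
Thus |(-5t - 11)/(5t + 10) + 1| < ε whenever t > (1/5)/ε.
Take K = (1/5)/ε. If t > K then |(-5t - 11)/(5t + 10) + 1| < (1/5)/t < ε.

K = (1/5)/ε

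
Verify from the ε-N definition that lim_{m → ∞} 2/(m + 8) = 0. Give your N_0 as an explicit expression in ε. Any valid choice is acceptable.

Let ε > 0 be given. For m ≥ 1, |2/(m + 8) − 0| = 2/(m + 8) ≤ 2/m.
We need 2/m < ε, i.e. m > 2/ε.
Take N_0 = 2/ε. If m > N_0 then |2/(m + 8)| ≤ 2/m < ε.

N_0 = 2/ε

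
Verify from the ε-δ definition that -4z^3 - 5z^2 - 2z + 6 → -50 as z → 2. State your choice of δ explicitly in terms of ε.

Fix ε > 0. We want δ > 0 such that 0 < |z − 2| < δ implies |(-4z^3 - 5z^2 - 2z + 6) + 50| < ε.
(-4z^3 - 5z^2 - 2z + 6) + 50 = -4z^3 - 5z^2 - 2z + 56 = (z − 2)(-4z^2 - 13z - 28).
So |(-4z^3 - 5z^2 - 2z + 6) + 50| = |z − 2|·|-4z^2 - 13z - 28|.
Require δ ≤ 2. Then |z − 2| < 2 gives |z| < 4, and by the triangle inequality |-4z^2 - 13z - 28| ≤ 4·4^2 + 13·4 + 28 = 144.
Hence |(-4z^3 - 5z^2 - 2z + 6) + 50| ≤ 144|z − 2| < ε provided |z − 2| < ε/144.
Choosing δ = min(2, ε/144) ensures both conditions, hence |(-4z^3 - 5z^2 - 2z + 6) + 50| < ε.

δ = min(2, ε/144)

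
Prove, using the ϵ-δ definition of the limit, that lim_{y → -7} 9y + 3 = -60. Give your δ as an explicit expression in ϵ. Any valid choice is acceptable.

δ = ϵ/9

Let ϵ > 0 be given. We need δ > 0 so that 0 < |y + 7| < δ implies |(9y + 3) + 60| < ϵ.
Since (9y + 3) + 60 = 9(y + 7), we have |(9y + 3) + 60| = 9|y + 7|.
Thus it suffices that |y + 7| < ϵ/9.
Choosing δ = ϵ/9 gives |(9y + 3) + 60| = 9|y + 7| < ϵ whenever |y + 7| < δ.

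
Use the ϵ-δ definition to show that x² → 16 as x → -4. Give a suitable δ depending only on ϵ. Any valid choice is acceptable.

δ = min(1, ϵ/9)

Fix ϵ > 0. We seek δ > 0 with 0 < |x + 4| < δ ⇒ |x² − 16| < ϵ.
Factor: x² − 16 = (x + 4)(x - 4), so |x² − 16| = |x + 4|·|x - 4|.
Impose δ ≤ 1 so that |x| < 5; then |x - 4| ≤ 9.
Hence |x² − 16| ≤ 9|x + 4|, which is < ϵ once |x + 4| < ϵ/9.
Take δ = min(1, ϵ/9). If 0 < |x + 4| < δ then both bounds hold and |x² − 16| ≤ 9|x + 4| < 9·(ϵ/9) = ϵ.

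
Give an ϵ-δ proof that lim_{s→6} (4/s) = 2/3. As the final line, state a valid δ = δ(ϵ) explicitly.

Fix ϵ > 0. We seek δ > 0 such that 0 < |s − 6| < δ implies |4/s − (2/3)| < ϵ.
|4/s − (2/3)| = 4·|6 − s|/(6·|s|) = 4|s − 6|/(6|s|).
Require δ ≤ 3 so that |s| > 6 − 3 = 3, hence 6|s| > 18.
Then |4/s − (2/3)| < 4|s − 6|/18, which is < ϵ when |s − 6| < (9/2)ϵ.
Take δ = min(3, (9/2)ϵ). Then 0 < |s − 6| < δ gives both |s − 6| < 3 and |s − 6| < (9/2)ϵ, so |4/s − (2/3)| < ϵ.

δ = min(3, (9/2)ϵ)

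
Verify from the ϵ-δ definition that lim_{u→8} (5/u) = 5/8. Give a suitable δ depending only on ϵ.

Suppose ϵ > 0. We seek δ > 0 such that 0 < |u − 8| < δ implies |5/u − (5/8)| < ϵ.
|5/u − (5/8)| = 5·|8 − u|/(8·|u|) = 5|u − 8|/(8|u|).
Restrict δ ≤ 4. Then |u − 8| < 4 gives |u| > 4, so 8|u| > 32.
Then |5/u − (5/8)| < 5|u − 8|/32, which is < ϵ when |u − 8| < (32/5)ϵ.
Take δ = min(4, (32/5)ϵ). Then 0 < |u − 8| < δ gives both |u − 8| < 4 and |u − 8| < (32/5)ϵ, so |5/u − (5/8)| < ϵ.

δ = min(4, (32/5)ϵ)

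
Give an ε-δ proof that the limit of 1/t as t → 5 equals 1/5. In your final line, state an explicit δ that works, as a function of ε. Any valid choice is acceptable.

Suppose ε > 0. We seek δ > 0 such that 0 < |t − 5| < δ implies |1/t − (1/5)| < ε.
|1/t − (1/5)| = |5 − t|/(5·|t|) = |t − 5|/(5|t|).
Require δ ≤ 5/2 so that |t| > 5 − 5/2 = 5/2, hence 5|t| > 25/2.
Then |1/t − (1/5)| < |t − 5|/(25/2), which is < ε when |t − 5| < (25/2)ε.
Take δ = min(5/2, (25/2)ε). Then 0 < |t − 5| < δ gives both |t − 5| < 5/2 and |t − 5| < (25/2)ε, so |1/t − (1/5)| < ε.

δ = min(5/2, (25/2)ε)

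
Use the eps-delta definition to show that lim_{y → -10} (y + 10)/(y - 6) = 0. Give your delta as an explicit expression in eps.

delta = min(8, 8eps)

Let eps > 0. We want delta > 0 with 0 < |y + 10| < delta ⇒ |(y + 10)/(y - 6) − 0| < eps.
Combining over a common denominator, (y + 10)/(y - 6) − 0 = [(y + 10)·(-16) − 0·(y - 6)] / [(-16)·(y - 6)] = -16(y + 10) / ((-16)(y - 6)).
So |(y + 10)/(y - 6) − 0| = 16|y + 10| / (16·|y − 6|).
Require delta ≤ 8, so |y − 6| ≥ |-16| − |y + 10| > 16 − 8 = 8.
Hence |(y + 10)/(y - 6) − 0| < 16|y + 10|/(16·8) = (1/8)|y + 10|, which is < eps once |y + 10| < 8eps.
Take delta = min(8, 8eps). Then 0 < |y + 10| < delta forces both bounds, so |(y + 10)/(y - 6) − 0| < eps.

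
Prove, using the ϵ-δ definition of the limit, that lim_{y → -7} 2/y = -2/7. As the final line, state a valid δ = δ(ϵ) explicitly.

Suppose ϵ > 0. We seek δ > 0 such that 0 < |y + 7| < δ implies |2/y + 2/7| < ϵ.
|2/y + 2/7| = 2·|-7 − y|/(7·|y|) = 2|y + 7|/(7|y|).
Restrict δ ≤ 7/2. Then |y + 7| < 7/2 gives |y| > 7/2, so 7|y| > 49/2.
Then |2/y + 2/7| < 2|y + 7|/(49/2), which is < ϵ when |y + 7| < (49/4)ϵ.
Take δ = min(7/2, (49/4)ϵ). Then 0 < |y + 7| < δ gives both |y + 7| < 7/2 and |y + 7| < (49/4)ϵ, so |2/y + 2/7| < ϵ.

δ = min(7/2, (49/4)ϵ)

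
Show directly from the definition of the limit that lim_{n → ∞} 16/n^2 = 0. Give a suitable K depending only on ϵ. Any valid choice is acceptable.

K = (16/ϵ)^{1/2}

Fix ϵ > 0. For n ≥ 1, |16/n^2 − 0| = 16/n^2.
16/n^2 < ϵ ⇔ n^2 > 16/ϵ ⇔ n > (16/ϵ)^{1/2}.
Take K = (16/ϵ)^{1/2}. Then n > K implies 16/n^2 < ϵ.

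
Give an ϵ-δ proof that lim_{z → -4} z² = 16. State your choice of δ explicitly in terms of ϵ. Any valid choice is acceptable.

δ = min(2, ϵ/10)

Let ϵ > 0 be given. We seek δ > 0 with 0 < |z + 4| < δ ⇒ |z² − 16| < ϵ.
Factor: z² − 16 = (z + 4)(z - 4), so |z² − 16| = |z + 4|·|z - 4|.
Restrict δ ≤ 2. Then |z + 4| < 2 gives |z| < 6, so by the triangle inequality |z - 4| ≤ 6 + 4 = 10.
Hence |z² − 16| ≤ 10|z + 4|, which is < ϵ once |z + 4| < ϵ/10.
Take δ = min(2, ϵ/10). If 0 < |z + 4| < δ then both bounds hold and |z² − 16| ≤ 10|z + 4| < 10·(ϵ/10) = ϵ.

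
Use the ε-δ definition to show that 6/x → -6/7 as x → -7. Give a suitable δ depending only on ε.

Fix ε > 0. We seek δ > 0 such that 0 < |x + 7| < δ implies |6/x + 6/7| < ε.
|6/x + 6/7| = 6·|-7 − x|/(7·|x|) = 6|x + 7|/(7|x|).
Restrict δ ≤ 7/2. Then |x + 7| < 7/2 gives |x| > 7/2, so 7|x| > 49/2.
Then |6/x + 6/7| < 6|x + 7|/(49/2), which is < ε when |x + 7| < (49/12)ε.
Take δ = min(7/2, (49/12)ε). Then 0 < |x + 7| < δ gives both |x + 7| < 7/2 and |x + 7| < (49/12)ε, so |6/x + 6/7| < ε.

δ = min(7/2, (49/12)ε)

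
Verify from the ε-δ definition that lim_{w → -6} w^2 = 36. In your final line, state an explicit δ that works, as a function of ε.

Let ε > 0 be given. We seek δ > 0 with 0 < |w + 6| < δ ⇒ |w^2 − 36| < ε.
Factor: w^2 − 36 = (w + 6)(w - 6), so |w^2 − 36| = |w + 6|·|w - 6|.
Restrict δ ≤ 1. Then |w + 6| < 1 gives |w| < 7, so by the triangle inequality |w - 6| ≤ 7 + 6 = 13.
Hence |w^2 − 36| ≤ 13|w + 6|, which is < ε once |w + 6| < ε/13.
Take δ = min(1, ε/13). If 0 < |w + 6| < δ then both bounds hold and |w^2 − 36| ≤ 13|w + 6| < 13·(ε/13) = ε.

δ = min(1, ε/13)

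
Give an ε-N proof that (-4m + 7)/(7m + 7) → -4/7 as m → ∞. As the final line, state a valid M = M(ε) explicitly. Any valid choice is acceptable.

Fix ε > 0. For m ≥ 1, |(-4m + 7)/(7m + 7) + 4/7| = |77|/(7(7m + 7)) = 77/(7(7m + 7)).
Since 7m + 7 ≥ 7m for m ≥ 1, this is ≤ 77/(7·7m) = (11/7)/m.
So |(-4m + 7)/(7m + 7) + 4/7| < ε whenever m > (11/7)/ε.
Take M = (11/7)/ε. If m > M then |(-4m + 7)/(7m + 7) + 4/7| ≤ (11/7)/m < ε.

M = (11/7)/ε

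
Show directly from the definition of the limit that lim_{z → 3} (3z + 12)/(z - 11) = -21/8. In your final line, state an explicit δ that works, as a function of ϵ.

Suppose ϵ > 0. We want δ > 0 with 0 < |z − 3| < δ ⇒ |(3z + 12)/(z - 11) + 21/8| < ϵ.
Combining over a common denominator, (3z + 12)/(z - 11) + 21/8 = [(3z + 12)·(-8) − 21·(z - 11)] / [(-8)·(z - 11)] = -45(z − 3) / ((-8)(z - 11)).
So |(3z + 12)/(z - 11) + 21/8| = 45|z − 3| / (8·|z − 11|).
Require δ ≤ 4, so |z − 11| ≥ |-8| − |z − 3| > 8 − 4 = 4.
Hence |(3z + 12)/(z - 11) + 21/8| < 45|z − 3|/(8·4) = (45/32)|z − 3|, which is < ϵ once |z − 3| < (32/45)ϵ.
Take δ = min(4, (32/45)ϵ). Then 0 < |z − 3| < δ forces both bounds, so |(3z + 12)/(z - 11) + 21/8| < ϵ.

δ = min(4, (32/45)ϵ)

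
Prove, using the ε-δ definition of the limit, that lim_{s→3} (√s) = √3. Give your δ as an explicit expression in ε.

Let ε > 0 be given. We want δ > 0 such that 0 < |s − 3| < δ implies |√s − √3| < ε.
Rationalise: √s − √3 = (s − 3)/(√s + √3), so |√s − √3| = |s − 3|/(√s + √3).
Restrict δ ≤ 3 so that |s − 3| < 3 forces s > 0, and then √s + √3 > √3.
Hence |√s − √3| < |s − 3|/√3, which is < ε once |s − 3| < √3·ε.
Take δ = min(3, √3·ε). If 0 < |s − 3| < δ then s > 0 and |√s − √3| < |s − 3|/√3 < ε.

δ = min(3, √3·ε)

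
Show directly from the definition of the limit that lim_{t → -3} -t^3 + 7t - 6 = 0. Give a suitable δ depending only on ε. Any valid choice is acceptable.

Fix ε > 0. We want δ > 0 such that 0 < |t + 3| < δ implies |(-t^3 + 7t - 6)| < ε.
(-t^3 + 7t - 6) = -t^3 + 7t - 6 = (t + 3)(-t^2 + 3t - 2).
So |(-t^3 + 7t - 6)| = |t + 3|·|-t^2 + 3t - 2|.
Assume first that |t + 3| < 2, so |t| < 5. Then |-t^2 + 3t - 2| ≤ 5^2 + 3·5 + 2 = 42.
Hence |(-t^3 + 7t - 6)| ≤ 42|t + 3| < ε provided |t + 3| < ε/42.
Take δ = min(2, ε/42). Then 0 < |t + 3| < δ gives both |t + 3| < 2 and |t + 3| < ε/42, so |(-t^3 + 7t - 6)| < ε.

δ = min(2, ε/42)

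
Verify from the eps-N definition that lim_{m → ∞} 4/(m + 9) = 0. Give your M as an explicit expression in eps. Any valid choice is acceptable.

M = 4/eps

Let eps > 0. For m ≥ 1, |4/(m + 9) − 0| = 4/(m + 9) ≤ 4/m.
We need 4/m < eps, i.e. m > 4/eps.
Take M = 4/eps. If m > M then |4/(m + 9)| ≤ 4/m < eps.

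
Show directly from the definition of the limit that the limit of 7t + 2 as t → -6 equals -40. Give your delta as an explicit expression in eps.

Fix eps > 0. We need delta > 0 so that 0 < |t + 6| < delta implies |(7t + 2) + 40| < eps.
Since (7t + 2) + 40 = 7(t + 6), we have |(7t + 2) + 40| = 7|t + 6|.
Thus it suffices that |t + 6| < eps/7.
Take delta = eps/7. If 0 < |t + 6| < delta then |(7t + 2) + 40| = 7|t + 6| < 7·(eps/7) = eps.

delta = eps/7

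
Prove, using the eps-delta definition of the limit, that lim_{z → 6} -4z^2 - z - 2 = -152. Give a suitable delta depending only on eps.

Suppose eps > 0. We want delta > 0 such that 0 < |z − 6| < delta implies |(-4z^2 - z - 2) + 152| < eps.
(-4z^2 - z - 2) + 152 = -4z^2 - z + 150 = (z − 6)(-4z - 25).
So |(-4z^2 - z - 2) + 152| = |z − 6|·|-4z - 25|.
Require delta ≤ 1. Then |z − 6| < 1 gives |z| < 7, and by the triangle inequality |-4z - 25| ≤ 4·7 + 25 = 53.
Hence |(-4z^2 - z - 2) + 152| ≤ 53|z − 6| < eps provided |z − 6| < eps/53.
Take delta = min(1, eps/53). Then 0 < |z − 6| < delta gives both |z − 6| < 1 and |z − 6| < eps/53, so |(-4z^2 - z - 2) + 152| < eps.

delta = min(1, eps/53)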